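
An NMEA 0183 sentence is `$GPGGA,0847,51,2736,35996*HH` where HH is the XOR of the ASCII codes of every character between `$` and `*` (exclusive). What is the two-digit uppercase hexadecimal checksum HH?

69

XOR the ASCII codes of the payload characters:
  'G' = 0x47 → acc = 0x47
  'P' = 0x50 → acc = 0x17
  'G' = 0x47 → acc = 0x50
  'G' = 0x47 → acc = 0x17
  'A' = 0x41 → acc = 0x56
  ',' = 0x2C → acc = 0x7A
  '0' = 0x30 → acc = 0x4A
  '8' = 0x38 → acc = 0x72
  '4' = 0x34 → acc = 0x46
  '7' = 0x37 → acc = 0x71
  ',' = 0x2C → acc = 0x5D
  '5' = 0x35 → acc = 0x68
  '1' = 0x31 → acc = 0x59
  ',' = 0x2C → acc = 0x75
  '2' = 0x32 → acc = 0x47
  '7' = 0x37 → acc = 0x70
  '3' = 0x33 → acc = 0x43
  '6' = 0x36 → acc = 0x75
  ',' = 0x2C → acc = 0x59
  '3' = 0x33 → acc = 0x6A
  '5' = 0x35 → acc = 0x5F
  '9' = 0x39 → acc = 0x66
  '9' = 0x39 → acc = 0x5F
  '6' = 0x36 → acc = 0x69
Checksum = 0x69.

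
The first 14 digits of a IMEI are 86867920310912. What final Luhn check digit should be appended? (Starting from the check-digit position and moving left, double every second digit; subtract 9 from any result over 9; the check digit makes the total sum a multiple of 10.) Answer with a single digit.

1

Partial digits right→left: 2 1 9 0 1 3 0 2 9 7 6 8 6 8
Double every second digit counting from the check-digit position (so the 1st, 3rd, 5th, ... of the partial from the right).
  doubled (with −9 where >9): 4 9 2 0 9 3 3 → sum 30
  kept as-is: 1 0 3 2 7 8 8 → sum 29
Total = 30 + 29 = 59.
Check digit = (10 − (59 mod 10)) mod 10 = 1.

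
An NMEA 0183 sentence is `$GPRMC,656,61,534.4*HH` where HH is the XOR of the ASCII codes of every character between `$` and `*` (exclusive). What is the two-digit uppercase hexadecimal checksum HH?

7D

XOR the ASCII codes of the payload characters:
  'G' = 0x47 → acc = 0x47
  'P' = 0x50 → acc = 0x17
  'R' = 0x52 → acc = 0x45
  'M' = 0x4D → acc = 0x08
  'C' = 0x43 → acc = 0x4B
  ',' = 0x2C → acc = 0x67
  '6' = 0x36 → acc = 0x51
  '5' = 0x35 → acc = 0x64
  '6' = 0x36 → acc = 0x52
  ',' = 0x2C → acc = 0x7E
  '6' = 0x36 → acc = 0x48
  '1' = 0x31 → acc = 0x79
  ',' = 0x2C → acc = 0x55
  '5' = 0x35 → acc = 0x60
  '3' = 0x33 → acc = 0x53
  '4' = 0x34 → acc = 0x67
  '.' = 0x2E → acc = 0x49
  '4' = 0x34 → acc = 0x7D
Checksum = 0x7D.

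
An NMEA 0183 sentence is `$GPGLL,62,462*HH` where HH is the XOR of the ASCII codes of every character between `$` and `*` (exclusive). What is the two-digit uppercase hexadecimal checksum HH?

64

XOR the ASCII codes of the payload characters:
  'G' = 0x47 → acc = 0x47
  'P' = 0x50 → acc = 0x17
  'G' = 0x47 → acc = 0x50
  'L' = 0x4C → acc = 0x1C
  'L' = 0x4C → acc = 0x50
  ',' = 0x2C → acc = 0x7C
  '6' = 0x36 → acc = 0x4A
  '2' = 0x32 → acc = 0x78
  ',' = 0x2C → acc = 0x54
  '4' = 0x34 → acc = 0x60
  '6' = 0x36 → acc = 0x56
  '2' = 0x32 → acc = 0x64
Checksum = 0x64.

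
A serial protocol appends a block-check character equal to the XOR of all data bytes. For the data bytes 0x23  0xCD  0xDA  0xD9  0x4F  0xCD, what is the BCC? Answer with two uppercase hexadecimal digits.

6F

XOR the bytes together:
  start with 0x23
  0x23 ⊕ 0xCD = 0xEE
  0xEE ⊕ 0xDA = 0x34
  0x34 ⊕ 0xD9 = 0xED
  0xED ⊕ 0x4F = 0xA2
  0xA2 ⊕ 0xCD = 0x6F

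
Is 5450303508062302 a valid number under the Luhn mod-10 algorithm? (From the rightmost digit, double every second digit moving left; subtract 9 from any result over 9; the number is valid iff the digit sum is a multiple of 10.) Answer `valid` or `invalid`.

invalid

From the right, keep odd positions and double even positions (subtract 9 from any doubled value over 9):
  doubled (positions 2,4,...): 0 4 0 0 6 6 1 1 → sum 18
  kept (positions 1,3,...): 2 3 6 8 5 0 0 4 → sum 28
Total = 46.
46 mod 10 = 6, so the number is invalid.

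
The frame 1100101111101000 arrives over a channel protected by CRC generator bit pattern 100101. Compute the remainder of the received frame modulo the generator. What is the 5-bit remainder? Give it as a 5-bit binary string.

Modulo-2 division of 1100101111101000 by 100101:
  pos 0: 110010 XOR 100101 = 010111
  pos 1: 101111 XOR 100101 = 001010
  pos 3: 101011 XOR 100101 = 001110
  pos 5: 111011 XOR 100101 = 011110
  pos 6: 111100 XOR 100101 = 011001
  pos 7: 110011 XOR 100101 = 010110
  pos 8: 101100 XOR 100101 = 001001
  pos 10: 100100 XOR 100101 = 000001
Remainder = 00001 (nonzero — an error is detected).

00001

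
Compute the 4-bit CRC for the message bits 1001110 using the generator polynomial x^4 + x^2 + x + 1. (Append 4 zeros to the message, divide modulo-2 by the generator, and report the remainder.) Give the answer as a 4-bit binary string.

1100

Append 4 zeros: 10011100000. Divide by 10111 (XOR where the leading bit is 1):
  pos 0: 10011 XOR 10111 = 00100
  pos 2: 10010 XOR 10111 = 00101
  pos 4: 10100 XOR 10111 = 00011
Remainder (last 4 bits) = 1100. This is the CRC / FCS.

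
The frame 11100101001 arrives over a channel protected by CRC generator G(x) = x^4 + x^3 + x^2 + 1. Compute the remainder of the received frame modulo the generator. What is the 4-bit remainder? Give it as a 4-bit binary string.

Modulo-2 division of 11100101001 by 11101:
  pos 0: 11100 XOR 11101 = 00001
  pos 4: 11010 XOR 11101 = 00111
  pos 6: 11101 XOR 11101 = 00000
Remainder = 0000 (zero — the frame passes the CRC check).

0000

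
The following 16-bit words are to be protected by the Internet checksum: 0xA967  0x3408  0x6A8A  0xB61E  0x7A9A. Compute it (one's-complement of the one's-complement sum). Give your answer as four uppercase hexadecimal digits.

874C

One's-complement addition (fold any carry out of bit 15 back into bit 0):
  0xA967 + 0x3408 = 0x0DD6F
  0xDD6F + 0x6A8A = 0x147F9 → wrap carry → 0x47FA
  0x47FA + 0xB61E = 0x0FE18
  0xFE18 + 0x7A9A = 0x178B2 → wrap carry → 0x78B3
One's-complement sum = 0x78B3.
Checksum = ~0x78B3 & 0xFFFF = 0x874C.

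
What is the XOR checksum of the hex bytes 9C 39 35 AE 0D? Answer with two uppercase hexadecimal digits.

XOR the bytes together:
  start with 0x9C
  0x9C ⊕ 0x39 = 0xA5
  0xA5 ⊕ 0x35 = 0x90
  0x90 ⊕ 0xAE = 0x3E
  0x3E ⊕ 0x0D = 0x33

33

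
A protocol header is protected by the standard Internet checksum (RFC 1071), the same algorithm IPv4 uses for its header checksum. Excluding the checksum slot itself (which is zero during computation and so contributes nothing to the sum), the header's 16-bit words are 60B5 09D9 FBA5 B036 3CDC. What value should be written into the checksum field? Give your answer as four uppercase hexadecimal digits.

One's-complement addition (fold any carry out of bit 15 back into bit 0):
  0x60B5 + 0x09D9 = 0x06A8E
  0x6A8E + 0xFBA5 = 0x16633 → wrap carry → 0x6634
  0x6634 + 0xB036 = 0x1166A → wrap carry → 0x166B
  0x166B + 0x3CDC = 0x05347
One's-complement sum = 0x5347.
Checksum = ~0x5347 & 0xFFFF = 0xACB8.

ACB8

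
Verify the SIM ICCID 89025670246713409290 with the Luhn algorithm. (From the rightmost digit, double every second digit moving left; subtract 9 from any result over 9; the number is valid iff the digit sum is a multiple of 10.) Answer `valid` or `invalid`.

invalid

From the right, keep odd positions and double even positions (subtract 9 from any doubled value over 9):
  doubled (positions 2,4,...): 9 9 8 2 3 4 5 1 0 7 → sum 48
  kept (positions 1,3,...): 0 2 0 3 7 4 0 6 2 9 → sum 33
Total = 81.
81 mod 10 = 1, so the number is invalid.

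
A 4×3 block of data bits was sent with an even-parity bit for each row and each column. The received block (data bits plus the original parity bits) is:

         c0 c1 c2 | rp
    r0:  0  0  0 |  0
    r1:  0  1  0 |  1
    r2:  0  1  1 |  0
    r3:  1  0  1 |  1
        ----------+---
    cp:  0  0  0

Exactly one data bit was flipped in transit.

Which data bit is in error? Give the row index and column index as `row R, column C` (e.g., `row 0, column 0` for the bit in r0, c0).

Recompute each row's even parity and compare to rp:
  r0: data parity 0, sent rp 0 → ok
  r1: data parity 1, sent rp 1 → ok
  r2: data parity 0, sent rp 0 → ok
  r3: data parity 0, sent rp 1 → mismatch
Recompute each column's even parity and compare to cp:
  c0: data parity 1, sent cp 0 → mismatch
  c1: data parity 0, sent cp 0 → ok
  c2: data parity 0, sent cp 0 → ok
Exactly one row (r3) and one column (c0) fail → the flipped bit is at their intersection.

row 3, column 0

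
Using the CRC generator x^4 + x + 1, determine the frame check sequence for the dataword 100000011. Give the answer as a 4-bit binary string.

Append 4 zeros: 1000000110000. Divide by 10011 (XOR where the leading bit is 1):
  pos 0: 10000 XOR 10011 = 00011
  pos 3: 11001 XOR 10011 = 01010
  pos 4: 10101 XOR 10011 = 00110
  pos 6: 11000 XOR 10011 = 01011
  pos 7: 10110 XOR 10011 = 00101
Remainder (last 4 bits) = 1010. This is the CRC / FCS.

1010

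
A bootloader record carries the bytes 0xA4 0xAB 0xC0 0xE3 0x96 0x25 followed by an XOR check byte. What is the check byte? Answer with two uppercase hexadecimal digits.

XOR the bytes together:
  start with 0xA4
  0xA4 ⊕ 0xAB = 0x0F
  0x0F ⊕ 0xC0 = 0xCF
  0xCF ⊕ 0xE3 = 0x2C
  0x2C ⊕ 0x96 = 0xBA
  0xBA ⊕ 0x25 = 0x9F

9F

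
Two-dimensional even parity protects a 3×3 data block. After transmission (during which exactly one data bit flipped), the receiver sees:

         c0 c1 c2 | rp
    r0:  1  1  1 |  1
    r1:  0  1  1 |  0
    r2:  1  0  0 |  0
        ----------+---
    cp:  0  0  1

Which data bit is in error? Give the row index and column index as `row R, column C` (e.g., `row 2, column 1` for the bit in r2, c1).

row 2, column 2

Recompute each row's even parity and compare to rp:
  r0: data parity 1, sent rp 1 → ok
  r1: data parity 0, sent rp 0 → ok
  r2: data parity 1, sent rp 0 → mismatch
Recompute each column's even parity and compare to cp:
  c0: data parity 0, sent cp 0 → ok
  c1: data parity 0, sent cp 0 → ok
  c2: data parity 0, sent cp 1 → mismatch
Exactly one row (r2) and one column (c2) fail → the flipped bit is at their intersection.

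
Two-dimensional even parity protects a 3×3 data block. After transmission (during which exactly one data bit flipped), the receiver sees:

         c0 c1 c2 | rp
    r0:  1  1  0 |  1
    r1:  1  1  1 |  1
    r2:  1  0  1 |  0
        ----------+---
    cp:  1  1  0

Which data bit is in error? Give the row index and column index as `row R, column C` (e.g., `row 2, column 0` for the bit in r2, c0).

row 0, column 1

Recompute each row's even parity and compare to rp:
  r0: data parity 0, sent rp 1 → mismatch
  r1: data parity 1, sent rp 1 → ok
  r2: data parity 0, sent rp 0 → ok
Recompute each column's even parity and compare to cp:
  c0: data parity 1, sent cp 1 → ok
  c1: data parity 0, sent cp 1 → mismatch
  c2: data parity 0, sent cp 0 → ok
Exactly one row (r0) and one column (c1) fail → the flipped bit is at their intersection.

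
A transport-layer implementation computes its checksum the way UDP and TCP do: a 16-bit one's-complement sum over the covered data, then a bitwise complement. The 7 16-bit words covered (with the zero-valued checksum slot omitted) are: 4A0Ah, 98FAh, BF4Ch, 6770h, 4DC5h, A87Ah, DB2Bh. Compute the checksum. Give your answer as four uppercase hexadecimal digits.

One's-complement addition (fold any carry out of bit 15 back into bit 0):
  0x4A0A + 0x98FA = 0x0E304
  0xE304 + 0xBF4C = 0x1A250 → wrap carry → 0xA251
  0xA251 + 0x6770 = 0x109C1 → wrap carry → 0x09C2
  0x09C2 + 0x4DC5 = 0x05787
  0x5787 + 0xA87A = 0x10001 → wrap carry → 0x0002
  0x0002 + 0xDB2B = 0x0DB2D
One's-complement sum = 0xDB2D.
Checksum = ~0xDB2D & 0xFFFF = 0x24D2.

24D2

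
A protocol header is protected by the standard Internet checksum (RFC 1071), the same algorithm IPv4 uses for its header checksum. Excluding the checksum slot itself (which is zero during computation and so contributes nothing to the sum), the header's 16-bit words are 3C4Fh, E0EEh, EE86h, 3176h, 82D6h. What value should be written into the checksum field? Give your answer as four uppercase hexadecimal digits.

One's-complement addition (fold any carry out of bit 15 back into bit 0):
  0x3C4F + 0xE0EE = 0x11D3D → wrap carry → 0x1D3E
  0x1D3E + 0xEE86 = 0x10BC4 → wrap carry → 0x0BC5
  0x0BC5 + 0x3176 = 0x03D3B
  0x3D3B + 0x82D6 = 0x0C011
One's-complement sum = 0xC011.
Checksum = ~0xC011 & 0xFFFF = 0x3FEE.

3FEE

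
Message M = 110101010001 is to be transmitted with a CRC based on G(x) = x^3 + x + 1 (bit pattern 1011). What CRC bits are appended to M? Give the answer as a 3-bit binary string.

Append 3 zeros: 110101010001000. Divide by 1011 (XOR where the leading bit is 1):
  pos 0: 1101 XOR 1011 = 0110
  pos 1: 1100 XOR 1011 = 0111
  pos 2: 1111 XOR 1011 = 0100
  pos 3: 1000 XOR 1011 = 0011
  pos 5: 1110 XOR 1011 = 0101
  pos 6: 1010 XOR 1011 = 0001
  pos 9: 1010 XOR 1011 = 0001
Remainder (last 3 bits) = 100. This is the CRC / FCS.

100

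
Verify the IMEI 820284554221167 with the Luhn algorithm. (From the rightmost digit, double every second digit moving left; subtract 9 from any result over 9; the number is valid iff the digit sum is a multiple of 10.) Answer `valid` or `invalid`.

From the right, keep odd positions and double even positions (subtract 9 from any doubled value over 9):
  doubled (positions 2,4,...): 3 2 4 1 8 4 4 → sum 26
  kept (positions 1,3,...): 7 1 2 4 5 8 0 8 → sum 35
Total = 61.
61 mod 10 = 1, so the number is invalid.

invalid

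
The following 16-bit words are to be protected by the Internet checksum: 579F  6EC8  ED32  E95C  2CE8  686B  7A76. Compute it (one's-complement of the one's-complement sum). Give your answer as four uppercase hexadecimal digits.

533E

One's-complement addition (fold any carry out of bit 15 back into bit 0):
  0x579F + 0x6EC8 = 0x0C667
  0xC667 + 0xED32 = 0x1B399 → wrap carry → 0xB39A
  0xB39A + 0xE95C = 0x19CF6 → wrap carry → 0x9CF7
  0x9CF7 + 0x2CE8 = 0x0C9DF
  0xC9DF + 0x686B = 0x1324A → wrap carry → 0x324B
  0x324B + 0x7A76 = 0x0ACC1
One's-complement sum = 0xACC1.
Checksum = ~0xACC1 & 0xFFFF = 0x533E.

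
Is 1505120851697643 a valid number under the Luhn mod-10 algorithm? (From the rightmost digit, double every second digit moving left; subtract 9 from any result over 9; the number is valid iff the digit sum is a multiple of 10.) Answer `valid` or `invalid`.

valid

From the right, keep odd positions and double even positions (subtract 9 from any doubled value over 9):
  doubled (positions 2,4,...): 8 5 3 1 0 2 0 2 → sum 21
  kept (positions 1,3,...): 3 6 9 1 8 2 5 5 → sum 39
Total = 60.
60 mod 10 = 0, so the number is valid.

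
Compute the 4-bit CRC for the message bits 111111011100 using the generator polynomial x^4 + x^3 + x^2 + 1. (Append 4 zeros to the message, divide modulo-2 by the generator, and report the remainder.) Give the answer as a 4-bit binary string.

0010

Append 4 zeros: 1111110111000000. Divide by 11101 (XOR where the leading bit is 1):
  pos 0: 11111 XOR 11101 = 00010
  pos 3: 10101 XOR 11101 = 01000
  pos 4: 10001 XOR 11101 = 01100
  pos 5: 11001 XOR 11101 = 00100
  pos 7: 10000 XOR 11101 = 01101
  pos 8: 11010 XOR 11101 = 00111
  pos 10: 11100 XOR 11101 = 00001
Remainder (last 4 bits) = 0010. This is the CRC / FCS.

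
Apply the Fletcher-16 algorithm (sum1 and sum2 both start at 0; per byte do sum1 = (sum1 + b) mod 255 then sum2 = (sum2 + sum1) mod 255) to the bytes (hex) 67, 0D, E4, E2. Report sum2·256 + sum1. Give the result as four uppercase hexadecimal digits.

713C

Running sums (mod 255):
  after byte 0 (67): sum1=103, sum2=103
  after byte 1 (0D): sum1=116, sum2=219
  after byte 2 (E4): sum1=89, sum2=53
  after byte 3 (E2): sum1=60, sum2=113
Checksum = sum2·256 + sum1 = 113·256 + 60 = 28988 = 0x713C.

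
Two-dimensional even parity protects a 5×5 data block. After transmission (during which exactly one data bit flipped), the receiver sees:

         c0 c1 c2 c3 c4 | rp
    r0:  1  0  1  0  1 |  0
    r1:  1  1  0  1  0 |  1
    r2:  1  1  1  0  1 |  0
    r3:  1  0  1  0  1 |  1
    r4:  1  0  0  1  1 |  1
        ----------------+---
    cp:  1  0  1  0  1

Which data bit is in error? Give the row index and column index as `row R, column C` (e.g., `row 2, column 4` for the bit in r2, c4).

row 0, column 4

Recompute each row's even parity and compare to rp:
  r0: data parity 1, sent rp 0 → mismatch
  r1: data parity 1, sent rp 1 → ok
  r2: data parity 0, sent rp 0 → ok
  r3: data parity 1, sent rp 1 → ok
  r4: data parity 1, sent rp 1 → ok
Recompute each column's even parity and compare to cp:
  c0: data parity 1, sent cp 1 → ok
  c1: data parity 0, sent cp 0 → ok
  c2: data parity 1, sent cp 1 → ok
  c3: data parity 0, sent cp 0 → ok
  c4: data parity 0, sent cp 1 → mismatch
Exactly one row (r0) and one column (c4) fail → the flipped bit is at their intersection.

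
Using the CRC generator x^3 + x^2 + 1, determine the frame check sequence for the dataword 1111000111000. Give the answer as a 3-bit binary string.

Append 3 zeros: 1111000111000000. Divide by 1101 (XOR where the leading bit is 1):
  pos 0: 1111 XOR 1101 = 0010
  pos 2: 1000 XOR 1101 = 0101
  pos 3: 1010 XOR 1101 = 0111
  pos 4: 1111 XOR 1101 = 0010
  pos 6: 1011 XOR 1101 = 0110
  pos 7: 1100 XOR 1101 = 0001
  pos 10: 1000 XOR 1101 = 0101
  pos 11: 1010 XOR 1101 = 0111
  pos 12: 1110 XOR 1101 = 0011
Remainder (last 3 bits) = 011. This is the CRC / FCS.

011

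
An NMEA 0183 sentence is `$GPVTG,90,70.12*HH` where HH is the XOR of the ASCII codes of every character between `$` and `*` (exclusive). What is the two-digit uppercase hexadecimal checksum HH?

XOR the ASCII codes of the payload characters:
  'G' = 0x47 → acc = 0x47
  'P' = 0x50 → acc = 0x17
  'V' = 0x56 → acc = 0x41
  'T' = 0x54 → acc = 0x15
  'G' = 0x47 → acc = 0x52
  ',' = 0x2C → acc = 0x7E
  '9' = 0x39 → acc = 0x47
  '0' = 0x30 → acc = 0x77
  ',' = 0x2C → acc = 0x5B
  '7' = 0x37 → acc = 0x6C
  '0' = 0x30 → acc = 0x5C
  '.' = 0x2E → acc = 0x72
  '1' = 0x31 → acc = 0x43
  '2' = 0x32 → acc = 0x71
Checksum = 0x71.

71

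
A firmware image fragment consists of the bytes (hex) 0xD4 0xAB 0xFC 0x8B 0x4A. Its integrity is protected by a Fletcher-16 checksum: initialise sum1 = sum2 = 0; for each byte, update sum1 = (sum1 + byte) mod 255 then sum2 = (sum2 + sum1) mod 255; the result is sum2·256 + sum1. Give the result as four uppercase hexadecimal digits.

Running sums (mod 255):
  after byte 0 (0xD4): sum1=212, sum2=212
  after byte 1 (0xAB): sum1=128, sum2=85
  after byte 2 (0xFC): sum1=125, sum2=210
  after byte 3 (0x8B): sum1=9, sum2=219
  after byte 4 (0x4A): sum1=83, sum2=47
Checksum = sum2·256 + sum1 = 47·256 + 83 = 12115 = 0x2F53.

2F53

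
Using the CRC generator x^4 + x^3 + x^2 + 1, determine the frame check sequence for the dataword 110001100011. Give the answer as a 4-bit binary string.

Append 4 zeros: 1100011000110000. Divide by 11101 (XOR where the leading bit is 1):
  pos 0: 11000 XOR 11101 = 00101
  pos 2: 10111 XOR 11101 = 01010
  pos 3: 10100 XOR 11101 = 01001
  pos 4: 10010 XOR 11101 = 01111
  pos 5: 11110 XOR 11101 = 00011
  pos 8: 11110 XOR 11101 = 00011
  pos 11: 11000 XOR 11101 = 00101
Remainder (last 4 bits) = 0101. This is the CRC / FCS.

0101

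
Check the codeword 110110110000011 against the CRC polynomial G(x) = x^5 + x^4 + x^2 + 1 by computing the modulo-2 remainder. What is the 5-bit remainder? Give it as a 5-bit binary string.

00000

Modulo-2 division of 110110110000011 by 110101:
  pos 0: 110110 XOR 110101 = 000011
  pos 4: 111100 XOR 110101 = 001001
  pos 6: 100100 XOR 110101 = 010001
  pos 7: 100010 XOR 110101 = 010111
  pos 8: 101111 XOR 110101 = 011010
  pos 9: 110101 XOR 110101 = 000000
Remainder = 00000 (zero — the frame passes the CRC check).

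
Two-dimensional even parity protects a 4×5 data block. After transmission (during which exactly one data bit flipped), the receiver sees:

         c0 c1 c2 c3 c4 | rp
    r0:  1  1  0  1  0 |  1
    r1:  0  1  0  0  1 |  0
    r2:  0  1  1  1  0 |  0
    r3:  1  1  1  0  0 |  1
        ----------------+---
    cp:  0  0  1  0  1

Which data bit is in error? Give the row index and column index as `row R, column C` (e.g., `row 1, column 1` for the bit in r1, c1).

Recompute each row's even parity and compare to rp:
  r0: data parity 1, sent rp 1 → ok
  r1: data parity 0, sent rp 0 → ok
  r2: data parity 1, sent rp 0 → mismatch
  r3: data parity 1, sent rp 1 → ok
Recompute each column's even parity and compare to cp:
  c0: data parity 0, sent cp 0 → ok
  c1: data parity 0, sent cp 0 → ok
  c2: data parity 0, sent cp 1 → mismatch
  c3: data parity 0, sent cp 0 → ok
  c4: data parity 1, sent cp 1 → ok
Exactly one row (r2) and one column (c2) fail → the flipped bit is at their intersection.

row 2, column 2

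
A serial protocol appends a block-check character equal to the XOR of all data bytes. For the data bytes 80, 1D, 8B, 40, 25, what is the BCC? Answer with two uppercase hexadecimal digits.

XOR the bytes together:
  start with 0x80
  0x80 ⊕ 0x1D = 0x9D
  0x9D ⊕ 0x8B = 0x16
  0x16 ⊕ 0x40 = 0x56
  0x56 ⊕ 0x25 = 0x73

73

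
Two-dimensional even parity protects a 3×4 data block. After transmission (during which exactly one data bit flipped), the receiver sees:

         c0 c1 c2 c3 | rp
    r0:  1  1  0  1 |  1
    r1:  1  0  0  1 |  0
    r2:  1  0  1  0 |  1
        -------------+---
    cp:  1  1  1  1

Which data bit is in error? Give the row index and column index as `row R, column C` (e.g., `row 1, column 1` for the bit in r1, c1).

row 2, column 3

Recompute each row's even parity and compare to rp:
  r0: data parity 1, sent rp 1 → ok
  r1: data parity 0, sent rp 0 → ok
  r2: data parity 0, sent rp 1 → mismatch
Recompute each column's even parity and compare to cp:
  c0: data parity 1, sent cp 1 → ok
  c1: data parity 1, sent cp 1 → ok
  c2: data parity 1, sent cp 1 → ok
  c3: data parity 0, sent cp 1 → mismatch
Exactly one row (r2) and one column (c3) fail → the flipped bit is at their intersection.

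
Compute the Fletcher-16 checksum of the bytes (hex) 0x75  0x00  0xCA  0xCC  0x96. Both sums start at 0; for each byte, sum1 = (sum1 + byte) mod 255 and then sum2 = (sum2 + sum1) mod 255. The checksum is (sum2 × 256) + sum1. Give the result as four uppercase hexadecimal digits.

Running sums (mod 255):
  after byte 0 (0x75): sum1=117, sum2=117
  after byte 1 (0x00): sum1=117, sum2=234
  after byte 2 (0xCA): sum1=64, sum2=43
  after byte 3 (0xCC): sum1=13, sum2=56
  after byte 4 (0x96): sum1=163, sum2=219
Checksum = sum2·256 + sum1 = 219·256 + 163 = 56227 = 0xDBA3.

DBA3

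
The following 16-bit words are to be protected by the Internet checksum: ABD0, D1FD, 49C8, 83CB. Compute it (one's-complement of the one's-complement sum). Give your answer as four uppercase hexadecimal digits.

B49D

One's-complement addition (fold any carry out of bit 15 back into bit 0):
  0xABD0 + 0xD1FD = 0x17DCD → wrap carry → 0x7DCE
  0x7DCE + 0x49C8 = 0x0C796
  0xC796 + 0x83CB = 0x14B61 → wrap carry → 0x4B62
One's-complement sum = 0x4B62.
Checksum = ~0x4B62 & 0xFFFF = 0xB49D.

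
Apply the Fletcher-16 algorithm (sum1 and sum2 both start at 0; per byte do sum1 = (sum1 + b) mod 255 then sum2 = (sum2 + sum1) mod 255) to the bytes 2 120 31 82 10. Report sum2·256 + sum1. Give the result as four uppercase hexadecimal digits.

Running sums (mod 255):
  after byte 0 (2): sum1=2, sum2=2
  after byte 1 (120): sum1=122, sum2=124
  after byte 2 (31): sum1=153, sum2=22
  after byte 3 (82): sum1=235, sum2=2
  after byte 4 (10): sum1=245, sum2=247
Checksum = sum2·256 + sum1 = 247·256 + 245 = 63477 = 0xF7F5.

F7F5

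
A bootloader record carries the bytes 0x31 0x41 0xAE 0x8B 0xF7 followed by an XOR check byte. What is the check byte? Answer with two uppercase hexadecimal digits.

XOR the bytes together:
  start with 0x31
  0x31 ⊕ 0x41 = 0x70
  0x70 ⊕ 0xAE = 0xDE
  0xDE ⊕ 0x8B = 0x55
  0x55 ⊕ 0xF7 = 0xA2

A2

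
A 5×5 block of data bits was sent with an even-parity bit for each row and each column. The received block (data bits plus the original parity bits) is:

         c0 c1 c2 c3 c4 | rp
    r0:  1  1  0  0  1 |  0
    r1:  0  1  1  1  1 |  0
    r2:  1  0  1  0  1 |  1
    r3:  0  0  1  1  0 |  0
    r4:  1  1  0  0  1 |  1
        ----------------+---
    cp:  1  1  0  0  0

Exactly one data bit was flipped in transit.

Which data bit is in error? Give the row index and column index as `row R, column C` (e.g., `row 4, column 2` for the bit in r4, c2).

row 0, column 2

Recompute each row's even parity and compare to rp:
  r0: data parity 1, sent rp 0 → mismatch
  r1: data parity 0, sent rp 0 → ok
  r2: data parity 1, sent rp 1 → ok
  r3: data parity 0, sent rp 0 → ok
  r4: data parity 1, sent rp 1 → ok
Recompute each column's even parity and compare to cp:
  c0: data parity 1, sent cp 1 → ok
  c1: data parity 1, sent cp 1 → ok
  c2: data parity 1, sent cp 0 → mismatch
  c3: data parity 0, sent cp 0 → ok
  c4: data parity 0, sent cp 0 → ok
Exactly one row (r0) and one column (c2) fail → the flipped bit is at their intersection.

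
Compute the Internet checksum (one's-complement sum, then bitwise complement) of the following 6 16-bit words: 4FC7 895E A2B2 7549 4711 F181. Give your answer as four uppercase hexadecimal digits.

D64A

One's-complement addition (fold any carry out of bit 15 back into bit 0):
  0x4FC7 + 0x895E = 0x0D925
  0xD925 + 0xA2B2 = 0x17BD7 → wrap carry → 0x7BD8
  0x7BD8 + 0x7549 = 0x0F121
  0xF121 + 0x4711 = 0x13832 → wrap carry → 0x3833
  0x3833 + 0xF181 = 0x129B4 → wrap carry → 0x29B5
One's-complement sum = 0x29B5.
Checksum = ~0x29B5 & 0xFFFF = 0xD64A.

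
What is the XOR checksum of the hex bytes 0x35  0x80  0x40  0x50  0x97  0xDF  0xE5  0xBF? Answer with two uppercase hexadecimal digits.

XOR the bytes together:
  start with 0x35
  0x35 ⊕ 0x80 = 0xB5
  0xB5 ⊕ 0x40 = 0xF5
  0xF5 ⊕ 0x50 = 0xA5
  0xA5 ⊕ 0x97 = 0x32
  0x32 ⊕ 0xDF = 0xED
  0xED ⊕ 0xE5 = 0x08
  0x08 ⊕ 0xBF = 0xB7

B7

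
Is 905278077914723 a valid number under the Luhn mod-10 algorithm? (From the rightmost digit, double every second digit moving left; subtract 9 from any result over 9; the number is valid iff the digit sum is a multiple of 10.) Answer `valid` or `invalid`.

From the right, keep odd positions and double even positions (subtract 9 from any doubled value over 9):
  doubled (positions 2,4,...): 4 8 9 5 7 4 0 → sum 37
  kept (positions 1,3,...): 3 7 1 7 0 7 5 9 → sum 39
Total = 76.
76 mod 10 = 6, so the number is invalid.

invalid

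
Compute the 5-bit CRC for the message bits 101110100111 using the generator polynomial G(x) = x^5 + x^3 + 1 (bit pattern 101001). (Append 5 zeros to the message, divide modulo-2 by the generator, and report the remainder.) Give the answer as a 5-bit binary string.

00001

Append 5 zeros: 10111010011100000. Divide by 101001 (XOR where the leading bit is 1):
  pos 0: 101110 XOR 101001 = 000111
  pos 3: 111100 XOR 101001 = 010101
  pos 4: 101011 XOR 101001 = 000010
  pos 8: 101100 XOR 101001 = 000101
  pos 11: 101000 XOR 101001 = 000001
Remainder (last 5 bits) = 00001. This is the CRC / FCS.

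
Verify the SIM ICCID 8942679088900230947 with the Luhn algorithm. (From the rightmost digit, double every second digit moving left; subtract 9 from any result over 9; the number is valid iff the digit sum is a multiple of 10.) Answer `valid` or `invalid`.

From the right, keep odd positions and double even positions (subtract 9 from any doubled value over 9):
  doubled (positions 2,4,...): 8 0 4 0 7 0 5 4 9 → sum 37
  kept (positions 1,3,...): 7 9 3 0 9 8 9 6 4 8 → sum 63
Total = 100.
100 mod 10 = 0, so the number is valid.

valid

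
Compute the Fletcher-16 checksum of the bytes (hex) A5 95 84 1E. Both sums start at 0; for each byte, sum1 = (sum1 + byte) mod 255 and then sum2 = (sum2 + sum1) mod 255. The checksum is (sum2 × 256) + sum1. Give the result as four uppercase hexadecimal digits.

7EDD

Running sums (mod 255):
  after byte 0 (A5): sum1=165, sum2=165
  after byte 1 (95): sum1=59, sum2=224
  after byte 2 (84): sum1=191, sum2=160
  after byte 3 (1E): sum1=221, sum2=126
Checksum = sum2·256 + sum1 = 126·256 + 221 = 32477 = 0x7EDD.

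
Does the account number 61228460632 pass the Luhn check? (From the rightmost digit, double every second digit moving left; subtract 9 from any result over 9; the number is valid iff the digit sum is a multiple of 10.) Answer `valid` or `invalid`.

From the right, keep odd positions and double even positions (subtract 9 from any doubled value over 9):
  doubled (positions 2,4,...): 6 0 8 4 2 → sum 20
  kept (positions 1,3,...): 2 6 6 8 2 6 → sum 30
Total = 50.
50 mod 10 = 0, so the number is valid.

valid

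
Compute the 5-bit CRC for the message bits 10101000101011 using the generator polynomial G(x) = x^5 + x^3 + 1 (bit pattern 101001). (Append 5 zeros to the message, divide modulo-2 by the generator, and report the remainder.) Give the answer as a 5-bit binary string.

00100

Append 5 zeros: 1010100010101100000. Divide by 101001 (XOR where the leading bit is 1):
  pos 0: 101010 XOR 101001 = 000011
  pos 4: 110010 XOR 101001 = 011011
  pos 5: 110111 XOR 101001 = 011110
  pos 6: 111100 XOR 101001 = 010101
  pos 7: 101011 XOR 101001 = 000010
  pos 11: 101000 XOR 101001 = 000001
Remainder (last 5 bits) = 00100. This is the CRC / FCS.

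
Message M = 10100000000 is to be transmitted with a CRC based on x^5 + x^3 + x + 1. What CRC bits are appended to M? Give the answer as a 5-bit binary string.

11110

Append 5 zeros: 1010000000000000. Divide by 101011 (XOR where the leading bit is 1):
  pos 0: 101000 XOR 101011 = 000011
  pos 4: 110000 XOR 101011 = 011011
  pos 5: 110110 XOR 101011 = 011101
  pos 6: 111010 XOR 101011 = 010001
  pos 7: 100010 XOR 101011 = 001001
  pos 9: 100100 XOR 101011 = 001111
Remainder (last 5 bits) = 11110. This is the CRC / FCS.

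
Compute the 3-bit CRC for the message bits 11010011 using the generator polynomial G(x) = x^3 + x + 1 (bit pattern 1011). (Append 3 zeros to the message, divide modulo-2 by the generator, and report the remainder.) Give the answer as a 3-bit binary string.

Append 3 zeros: 11010011000. Divide by 1011 (XOR where the leading bit is 1):
  pos 0: 1101 XOR 1011 = 0110
  pos 1: 1100 XOR 1011 = 0111
  pos 2: 1110 XOR 1011 = 0101
  pos 3: 1011 XOR 1011 = 0000
  pos 7: 1000 XOR 1011 = 0011
Remainder (last 3 bits) = 011. This is the CRC / FCS.

011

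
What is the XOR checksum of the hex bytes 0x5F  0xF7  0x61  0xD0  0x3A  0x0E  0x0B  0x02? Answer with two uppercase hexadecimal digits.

XOR the bytes together:
  start with 0x5F
  0x5F ⊕ 0xF7 = 0xA8
  0xA8 ⊕ 0x61 = 0xC9
  0xC9 ⊕ 0xD0 = 0x19
  0x19 ⊕ 0x3A = 0x23
  0x23 ⊕ 0x0E = 0x2D
  0x2D ⊕ 0x0B = 0x26
  0x26 ⊕ 0x02 = 0x24

24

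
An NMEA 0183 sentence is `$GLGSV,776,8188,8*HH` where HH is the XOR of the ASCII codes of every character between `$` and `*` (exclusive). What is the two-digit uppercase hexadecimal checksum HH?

62

XOR the ASCII codes of the payload characters:
  'G' = 0x47 → acc = 0x47
  'L' = 0x4C → acc = 0x0B
  'G' = 0x47 → acc = 0x4C
  'S' = 0x53 → acc = 0x1F
  'V' = 0x56 → acc = 0x49
  ',' = 0x2C → acc = 0x65
  '7' = 0x37 → acc = 0x52
  '7' = 0x37 → acc = 0x65
  '6' = 0x36 → acc = 0x53
  ',' = 0x2C → acc = 0x7F
  '8' = 0x38 → acc = 0x47
  '1' = 0x31 → acc = 0x76
  '8' = 0x38 → acc = 0x4E
  '8' = 0x38 → acc = 0x76
  ',' = 0x2C → acc = 0x5A
  '8' = 0x38 → acc = 0x62
Checksum = 0x62.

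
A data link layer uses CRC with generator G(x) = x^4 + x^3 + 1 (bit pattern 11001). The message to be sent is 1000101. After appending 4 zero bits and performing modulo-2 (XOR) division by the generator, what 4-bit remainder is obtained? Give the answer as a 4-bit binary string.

1100

Append 4 zeros: 10001010000. Divide by 11001 (XOR where the leading bit is 1):
  pos 0: 10001 XOR 11001 = 01000
  pos 1: 10000 XOR 11001 = 01001
  pos 2: 10011 XOR 11001 = 01010
  pos 3: 10100 XOR 11001 = 01101
  pos 4: 11010 XOR 11001 = 00011
Remainder (last 4 bits) = 1100. This is the CRC / FCS.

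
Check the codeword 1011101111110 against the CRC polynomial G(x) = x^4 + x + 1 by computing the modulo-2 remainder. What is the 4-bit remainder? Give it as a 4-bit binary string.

0000

Modulo-2 division of 1011101111110 by 10011:
  pos 0: 10111 XOR 10011 = 00100
  pos 2: 10001 XOR 10011 = 00010
  pos 5: 10111 XOR 10011 = 00100
  pos 7: 10011 XOR 10011 = 00000
Remainder = 0000 (zero — the frame passes the CRC check).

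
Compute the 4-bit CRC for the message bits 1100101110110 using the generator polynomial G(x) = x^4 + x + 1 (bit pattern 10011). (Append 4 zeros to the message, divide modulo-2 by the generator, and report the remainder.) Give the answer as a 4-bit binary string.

1110

Append 4 zeros: 11001011101100000. Divide by 10011 (XOR where the leading bit is 1):
  pos 0: 11001 XOR 10011 = 01010
  pos 1: 10100 XOR 10011 = 00111
  pos 3: 11111 XOR 10011 = 01100
  pos 4: 11001 XOR 10011 = 01010
  pos 5: 10100 XOR 10011 = 00111
  pos 7: 11111 XOR 10011 = 01100
  pos 8: 11000 XOR 10011 = 01011
  pos 9: 10110 XOR 10011 = 00101
  pos 11: 10100 XOR 10011 = 00111
Remainder (last 4 bits) = 1110. This is the CRC / FCS.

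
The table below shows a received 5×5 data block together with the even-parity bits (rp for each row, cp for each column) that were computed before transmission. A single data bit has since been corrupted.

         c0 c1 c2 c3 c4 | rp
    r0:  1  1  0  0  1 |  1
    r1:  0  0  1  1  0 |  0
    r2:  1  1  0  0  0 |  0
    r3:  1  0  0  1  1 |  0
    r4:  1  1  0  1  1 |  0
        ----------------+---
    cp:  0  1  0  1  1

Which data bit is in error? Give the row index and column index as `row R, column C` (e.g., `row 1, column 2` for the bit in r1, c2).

Recompute each row's even parity and compare to rp:
  r0: data parity 1, sent rp 1 → ok
  r1: data parity 0, sent rp 0 → ok
  r2: data parity 0, sent rp 0 → ok
  r3: data parity 1, sent rp 0 → mismatch
  r4: data parity 0, sent rp 0 → ok
Recompute each column's even parity and compare to cp:
  c0: data parity 0, sent cp 0 → ok
  c1: data parity 1, sent cp 1 → ok
  c2: data parity 1, sent cp 0 → mismatch
  c3: data parity 1, sent cp 1 → ok
  c4: data parity 1, sent cp 1 → ok
Exactly one row (r3) and one column (c2) fail → the flipped bit is at their intersection.

row 3, column 2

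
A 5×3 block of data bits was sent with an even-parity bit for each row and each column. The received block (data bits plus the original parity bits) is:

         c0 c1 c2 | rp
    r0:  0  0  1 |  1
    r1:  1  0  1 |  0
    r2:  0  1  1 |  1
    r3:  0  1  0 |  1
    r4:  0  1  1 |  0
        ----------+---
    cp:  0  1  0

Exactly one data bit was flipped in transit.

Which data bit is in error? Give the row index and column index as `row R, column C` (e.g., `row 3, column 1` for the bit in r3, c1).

Recompute each row's even parity and compare to rp:
  r0: data parity 1, sent rp 1 → ok
  r1: data parity 0, sent rp 0 → ok
  r2: data parity 0, sent rp 1 → mismatch
  r3: data parity 1, sent rp 1 → ok
  r4: data parity 0, sent rp 0 → ok
Recompute each column's even parity and compare to cp:
  c0: data parity 1, sent cp 0 → mismatch
  c1: data parity 1, sent cp 1 → ok
  c2: data parity 0, sent cp 0 → ok
Exactly one row (r2) and one column (c0) fail → the flipped bit is at their intersection.

row 2, column 0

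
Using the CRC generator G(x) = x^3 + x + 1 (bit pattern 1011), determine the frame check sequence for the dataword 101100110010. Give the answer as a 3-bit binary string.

Append 3 zeros: 101100110010000. Divide by 1011 (XOR where the leading bit is 1):
  pos 0: 1011 XOR 1011 = 0000
  pos 6: 1100 XOR 1011 = 0111
  pos 7: 1111 XOR 1011 = 0100
  pos 8: 1000 XOR 1011 = 0011
  pos 10: 1100 XOR 1011 = 0111
  pos 11: 1110 XOR 1011 = 0101
Remainder (last 3 bits) = 101. This is the CRC / FCS.

101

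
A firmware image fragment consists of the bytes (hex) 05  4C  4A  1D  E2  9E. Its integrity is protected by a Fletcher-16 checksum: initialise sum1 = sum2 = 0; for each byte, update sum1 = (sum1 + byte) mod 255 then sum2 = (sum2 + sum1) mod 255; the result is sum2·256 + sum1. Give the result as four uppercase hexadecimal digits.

803A

Running sums (mod 255):
  after byte 0 (05): sum1=5, sum2=5
  after byte 1 (4C): sum1=81, sum2=86
  after byte 2 (4A): sum1=155, sum2=241
  after byte 3 (1D): sum1=184, sum2=170
  after byte 4 (E2): sum1=155, sum2=70
  after byte 5 (9E): sum1=58, sum2=128
Checksum = sum2·256 + sum1 = 128·256 + 58 = 32826 = 0x803A.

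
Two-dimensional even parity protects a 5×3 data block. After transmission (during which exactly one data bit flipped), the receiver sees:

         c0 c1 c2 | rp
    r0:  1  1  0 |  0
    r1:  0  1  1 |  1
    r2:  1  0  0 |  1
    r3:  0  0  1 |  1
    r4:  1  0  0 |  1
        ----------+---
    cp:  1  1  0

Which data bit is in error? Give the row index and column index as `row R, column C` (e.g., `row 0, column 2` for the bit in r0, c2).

Recompute each row's even parity and compare to rp:
  r0: data parity 0, sent rp 0 → ok
  r1: data parity 0, sent rp 1 → mismatch
  r2: data parity 1, sent rp 1 → ok
  r3: data parity 1, sent rp 1 → ok
  r4: data parity 1, sent rp 1 → ok
Recompute each column's even parity and compare to cp:
  c0: data parity 1, sent cp 1 → ok
  c1: data parity 0, sent cp 1 → mismatch
  c2: data parity 0, sent cp 0 → ok
Exactly one row (r1) and one column (c1) fail → the flipped bit is at their intersection.

row 1, column 1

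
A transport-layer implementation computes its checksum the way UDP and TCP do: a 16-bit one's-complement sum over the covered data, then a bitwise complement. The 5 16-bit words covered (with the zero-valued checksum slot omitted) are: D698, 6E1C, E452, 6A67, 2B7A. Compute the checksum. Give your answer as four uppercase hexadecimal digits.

One's-complement addition (fold any carry out of bit 15 back into bit 0):
  0xD698 + 0x6E1C = 0x144B4 → wrap carry → 0x44B5
  0x44B5 + 0xE452 = 0x12907 → wrap carry → 0x2908
  0x2908 + 0x6A67 = 0x0936F
  0x936F + 0x2B7A = 0x0BEE9
One's-complement sum = 0xBEE9.
Checksum = ~0xBEE9 & 0xFFFF = 0x4116.

4116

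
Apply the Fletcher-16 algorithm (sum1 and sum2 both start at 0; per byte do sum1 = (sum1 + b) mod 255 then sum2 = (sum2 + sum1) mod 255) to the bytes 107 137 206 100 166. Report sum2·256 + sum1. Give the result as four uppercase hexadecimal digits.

1BCE

Running sums (mod 255):
  after byte 0 (107): sum1=107, sum2=107
  after byte 1 (137): sum1=244, sum2=96
  after byte 2 (206): sum1=195, sum2=36
  after byte 3 (100): sum1=40, sum2=76
  after byte 4 (166): sum1=206, sum2=27
Checksum = sum2·256 + sum1 = 27·256 + 206 = 7118 = 0x1BCE.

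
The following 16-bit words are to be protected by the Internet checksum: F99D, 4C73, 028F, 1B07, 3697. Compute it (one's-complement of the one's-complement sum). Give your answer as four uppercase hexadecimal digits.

One's-complement addition (fold any carry out of bit 15 back into bit 0):
  0xF99D + 0x4C73 = 0x14610 → wrap carry → 0x4611
  0x4611 + 0x028F = 0x048A0
  0x48A0 + 0x1B07 = 0x063A7
  0x63A7 + 0x3697 = 0x09A3E
One's-complement sum = 0x9A3E.
Checksum = ~0x9A3E & 0xFFFF = 0x65C1.

65C1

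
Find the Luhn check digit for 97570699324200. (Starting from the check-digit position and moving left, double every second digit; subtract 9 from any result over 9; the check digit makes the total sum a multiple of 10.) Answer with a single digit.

0

Partial digits right→left: 0 0 2 4 2 3 9 9 6 0 7 5 7 9
Double every second digit counting from the check-digit position (so the 1st, 3rd, 5th, ... of the partial from the right).
  doubled (with −9 where >9): 0 4 4 9 3 5 5 → sum 30
  kept as-is: 0 4 3 9 0 5 9 → sum 30
Total = 30 + 30 = 60.
Check digit = (10 − (60 mod 10)) mod 10 = 0.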